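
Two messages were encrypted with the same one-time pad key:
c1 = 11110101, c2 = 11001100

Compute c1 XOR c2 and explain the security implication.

Step 1: c1 XOR c2 = (m1 XOR k) XOR (m2 XOR k).
Step 2: By XOR associativity/commutativity: = m1 XOR m2 XOR k XOR k = m1 XOR m2.
Step 3: 11110101 XOR 11001100 = 00111001 = 57.
Step 4: The key cancels out! An attacker learns m1 XOR m2 = 57, revealing the relationship between plaintexts.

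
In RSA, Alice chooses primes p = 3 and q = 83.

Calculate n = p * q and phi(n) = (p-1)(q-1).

Step 1: n = p * q = 3 * 83 = 249.
Step 2: phi(n) = (p-1)(q-1) = 2 * 82 = 164.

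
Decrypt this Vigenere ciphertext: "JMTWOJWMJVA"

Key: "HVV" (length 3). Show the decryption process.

Step 1: Key 'HVV' has length 3. Extended key: HVVHVVHVVHV
Step 2: Decrypt each position:
  J(9) - H(7) = 2 = C
  M(12) - V(21) = 17 = R
  T(19) - V(21) = 24 = Y
  W(22) - H(7) = 15 = P
  O(14) - V(21) = 19 = T
  J(9) - V(21) = 14 = O
  W(22) - H(7) = 15 = P
  M(12) - V(21) = 17 = R
  J(9) - V(21) = 14 = O
  V(21) - H(7) = 14 = O
  A(0) - V(21) = 5 = F
Plaintext: CRYPTOPROOF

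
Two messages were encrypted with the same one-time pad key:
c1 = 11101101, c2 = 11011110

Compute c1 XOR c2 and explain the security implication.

Step 1: c1 XOR c2 = (m1 XOR k) XOR (m2 XOR k).
Step 2: By XOR associativity/commutativity: = m1 XOR m2 XOR k XOR k = m1 XOR m2.
Step 3: 11101101 XOR 11011110 = 00110011 = 51.
Step 4: The key cancels out! An attacker learns m1 XOR m2 = 51, revealing the relationship between plaintexts.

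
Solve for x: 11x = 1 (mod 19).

Step 1: We need x such that 11 * x = 1 (mod 19).
Step 2: Using the extended Euclidean algorithm or trial:
  11 * 7 = 77 = 4 * 19 + 1.
Step 3: Since 77 mod 19 = 1, the inverse is x = 7.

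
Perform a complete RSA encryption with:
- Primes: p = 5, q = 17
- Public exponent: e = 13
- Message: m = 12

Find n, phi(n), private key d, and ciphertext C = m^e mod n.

Step 1: n = 5 * 17 = 85.
Step 2: phi(n) = (5-1)(17-1) = 4 * 16 = 64.
Step 3: Find d = 13^(-1) mod 64 = 5.
  Verify: 13 * 5 = 65 = 1 (mod 64).
Step 4: C = 12^13 mod 85 = 82.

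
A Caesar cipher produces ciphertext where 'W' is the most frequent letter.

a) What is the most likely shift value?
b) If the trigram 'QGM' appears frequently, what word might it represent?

Step 1: In English, 'E' is the most frequent letter (12.7%).
Step 2: The most frequent ciphertext letter is 'W' (position 22).
Step 3: Shift = (22 - 4) mod 26 = 18.
Step 4: Decrypt 'QGM' by shifting back 18:
  Q -> Y
  G -> O
  M -> U
Step 5: 'QGM' decrypts to 'YOU'.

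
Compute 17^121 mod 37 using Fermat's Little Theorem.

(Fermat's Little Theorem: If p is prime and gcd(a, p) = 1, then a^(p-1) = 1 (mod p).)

Step 1: Since 37 is prime, by Fermat's Little Theorem: 17^36 = 1 (mod 37).
Step 2: Reduce exponent: 121 mod 36 = 13.
Step 3: So 17^121 = 17^13 (mod 37).
Step 4: 17^13 mod 37 = 35.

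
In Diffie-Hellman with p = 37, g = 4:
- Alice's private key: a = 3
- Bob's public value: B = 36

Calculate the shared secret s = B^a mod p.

Step 1: s = B^a mod p = 36^3 mod 37.
  36^1 mod 37 = 36
  36^2 mod 37 = (36 * 36) mod 37 = 1
  36^3 mod 37 = (1 * 36) mod 37 = 36
Result: shared secret = 36.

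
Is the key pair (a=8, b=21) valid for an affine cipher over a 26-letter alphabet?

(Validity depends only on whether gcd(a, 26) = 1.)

Step 1: Compute gcd(8, 26).
Step 2: gcd(8, 26) = 2.
Since gcd = 2 != 1, 8 shares a common factor with 26, so it cannot be used.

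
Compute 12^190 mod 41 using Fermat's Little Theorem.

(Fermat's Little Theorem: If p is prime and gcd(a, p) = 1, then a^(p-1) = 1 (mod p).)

Step 1: Since 41 is prime, by Fermat's Little Theorem: 12^40 = 1 (mod 41).
Step 2: Reduce exponent: 190 mod 40 = 30.
Step 3: So 12^190 = 12^30 (mod 41).
Step 4: 12^30 mod 41 = 32.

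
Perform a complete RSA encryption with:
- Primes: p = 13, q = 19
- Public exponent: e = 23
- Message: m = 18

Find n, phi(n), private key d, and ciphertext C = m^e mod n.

Step 1: n = 13 * 19 = 247.
Step 2: phi(n) = (13-1)(19-1) = 12 * 18 = 216.
Step 3: Find d = 23^(-1) mod 216 = 47.
  Verify: 23 * 47 = 1081 = 1 (mod 216).
Step 4: C = 18^23 mod 247 = 151.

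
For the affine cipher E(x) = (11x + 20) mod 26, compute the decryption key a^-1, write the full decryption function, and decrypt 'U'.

Step 1: Find a^-1, the modular inverse of 11 mod 26.
Step 2: We need 11 * a^-1 = 1 (mod 26).
Step 3: 11 * 19 = 209 = 8 * 26 + 1, so a^-1 = 19.
Step 4: D(y) = 19(y - 20) mod 26.
Step 5: Apply to 'U' (y = 20): D(20) = 19 * (20 - 20) mod 26 = 19 * 0 mod 26 = 0 -> 'A'.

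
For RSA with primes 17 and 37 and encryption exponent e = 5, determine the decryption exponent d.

Step 1: n = 17 * 37 = 629.
Step 2: phi(n) = 16 * 36 = 576.
Step 3: Find d such that 5 * d = 1 (mod 576).
Step 4: d = 5^(-1) mod 576 = 461.
Verification: 5 * 461 = 2305 = 4 * 576 + 1.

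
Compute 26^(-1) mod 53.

Step 1: We need x such that 26 * x = 1 (mod 53).
Step 2: Using the extended Euclidean algorithm or trial:
  26 * 51 = 1326 = 25 * 53 + 1.
Step 3: Since 1326 mod 53 = 1, the inverse is x = 51.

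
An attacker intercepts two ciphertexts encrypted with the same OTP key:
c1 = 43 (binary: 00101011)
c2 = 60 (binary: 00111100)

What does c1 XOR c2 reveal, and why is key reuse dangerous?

Step 1: c1 XOR c2 = (m1 XOR k) XOR (m2 XOR k).
Step 2: By XOR associativity/commutativity: = m1 XOR m2 XOR k XOR k = m1 XOR m2.
Step 3: 00101011 XOR 00111100 = 00010111 = 23.
Step 4: The key cancels out! An attacker learns m1 XOR m2 = 23, revealing the relationship between plaintexts.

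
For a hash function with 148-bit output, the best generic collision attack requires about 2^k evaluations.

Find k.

Step 1: The hash has a 148-bit output.
Step 2: Collision resistance means it should be infeasible to find any x != y with h(x) = h(y).
By the birthday bound, a generic collision search succeeds after about sqrt(2^148) = 2^(148/2) = 2^74 evaluations.
Step 3: Security level = 74 bits.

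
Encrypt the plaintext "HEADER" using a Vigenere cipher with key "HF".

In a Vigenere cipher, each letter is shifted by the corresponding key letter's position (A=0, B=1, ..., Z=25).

Step 1: Repeat key to match plaintext length:
  Plaintext: HEADER
  Key:       HFHFHF
Step 2: Encrypt each letter:
  H(7) + H(7) = (7+7) mod 26 = 14 = O
  E(4) + F(5) = (4+5) mod 26 = 9 = J
  A(0) + H(7) = (0+7) mod 26 = 7 = H
  D(3) + F(5) = (3+5) mod 26 = 8 = I
  E(4) + H(7) = (4+7) mod 26 = 11 = L
  R(17) + F(5) = (17+5) mod 26 = 22 = W
Ciphertext: OJHILW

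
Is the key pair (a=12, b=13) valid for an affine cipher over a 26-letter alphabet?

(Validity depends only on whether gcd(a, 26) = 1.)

Step 1: Compute gcd(12, 26).
Step 2: gcd(12, 26) = 2.
Since gcd = 2 != 1, 12 shares a common factor with 26, so it cannot be used.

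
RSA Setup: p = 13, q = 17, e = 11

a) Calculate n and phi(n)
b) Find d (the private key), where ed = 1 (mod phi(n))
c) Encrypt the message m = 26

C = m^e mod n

Step 1: n = 13 * 17 = 221.
Step 2: phi(n) = (13-1)(17-1) = 12 * 16 = 192.
Step 3: Find d = 11^(-1) mod 192 = 35.
  Verify: 11 * 35 = 385 = 1 (mod 192).
Step 4: C = 26^11 mod 221 = 117.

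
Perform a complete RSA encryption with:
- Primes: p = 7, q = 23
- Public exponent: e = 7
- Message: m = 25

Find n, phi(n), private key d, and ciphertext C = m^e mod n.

Step 1: n = 7 * 23 = 161.
Step 2: phi(n) = (7-1)(23-1) = 6 * 22 = 132.
Step 3: Find d = 7^(-1) mod 132 = 19.
  Verify: 7 * 19 = 133 = 1 (mod 132).
Step 4: C = 25^7 mod 161 = 151.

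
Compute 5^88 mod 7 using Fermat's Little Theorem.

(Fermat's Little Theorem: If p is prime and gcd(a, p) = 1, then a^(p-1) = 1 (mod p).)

Step 1: Since 7 is prime, by Fermat's Little Theorem: 5^6 = 1 (mod 7).
Step 2: Reduce exponent: 88 mod 6 = 4.
Step 3: So 5^88 = 5^4 (mod 7).
Step 4: 5^4 mod 7 = 2.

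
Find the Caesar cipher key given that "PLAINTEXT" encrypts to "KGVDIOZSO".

Step 1: Compare first letters: P (position 15) -> K (position 10).
Step 2: Shift = (10 - 15) mod 26 = 21.
The shift value is 21.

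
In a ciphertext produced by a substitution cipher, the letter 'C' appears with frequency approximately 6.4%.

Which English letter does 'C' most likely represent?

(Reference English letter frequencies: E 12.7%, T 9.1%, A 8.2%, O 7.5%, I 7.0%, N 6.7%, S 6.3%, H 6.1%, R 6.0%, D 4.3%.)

Step 1: The observed frequency is 6.4%.
Step 2: Compare with English frequencies:
  E: 12.7% (difference: 6.3%)
  T: 9.1% (difference: 2.7%)
  A: 8.2% (difference: 1.8%)
  O: 7.5% (difference: 1.1%)
  I: 7.0% (difference: 0.6%)
  N: 6.7% (difference: 0.3%)
  S: 6.3% (difference: 0.1%) <-- closest
  H: 6.1% (difference: 0.3%)
  R: 6.0% (difference: 0.4%)
  D: 4.3% (difference: 2.1%)
Step 3: 'C' most likely represents 'S' (frequency 6.3%).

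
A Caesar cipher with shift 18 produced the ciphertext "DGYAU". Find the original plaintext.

Step 1: Reverse the shift by subtracting 18 from each letter position.
  D (position 3) -> position (3-18) mod 26 = 11 -> L
  G (position 6) -> position (6-18) mod 26 = 14 -> O
  Y (position 24) -> position (24-18) mod 26 = 6 -> G
  A (position 0) -> position (0-18) mod 26 = 8 -> I
  U (position 20) -> position (20-18) mod 26 = 2 -> C
Decrypted message: LOGIC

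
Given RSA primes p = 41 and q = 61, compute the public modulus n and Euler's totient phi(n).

Step 1: n = p * q = 41 * 61 = 2501.
Step 2: phi(n) = (p-1)(q-1) = 40 * 60 = 2400.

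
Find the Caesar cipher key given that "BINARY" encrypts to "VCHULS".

Step 1: Compare first letters: B (position 1) -> V (position 21).
Step 2: Shift = (21 - 1) mod 26 = 20.
The shift value is 20.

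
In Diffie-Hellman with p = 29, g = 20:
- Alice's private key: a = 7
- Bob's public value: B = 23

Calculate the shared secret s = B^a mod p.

Step 1: s = B^a mod p = 23^7 mod 29.
  23^1 mod 29 = 23
  23^2 mod 29 = (23 * 23) mod 29 = 7
  23^3 mod 29 = (7 * 23) mod 29 = 16
  23^4 mod 29 = (16 * 23) mod 29 = 20
  23^5 mod 29 = (20 * 23) mod 29 = 25
  23^6 mod 29 = (25 * 23) mod 29 = 24
  23^7 mod 29 = (24 * 23) mod 29 = 1
Result: shared secret = 1.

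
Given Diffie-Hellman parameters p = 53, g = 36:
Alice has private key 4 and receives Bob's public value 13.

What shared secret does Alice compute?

Step 1: s = B^a mod p = 13^4 mod 53.
  13^1 mod 53 = 13
  13^2 mod 53 = (13 * 13) mod 53 = 10
  13^3 mod 53 = (10 * 13) mod 53 = 24
  13^4 mod 53 = (24 * 13) mod 53 = 47
Result: shared secret = 47.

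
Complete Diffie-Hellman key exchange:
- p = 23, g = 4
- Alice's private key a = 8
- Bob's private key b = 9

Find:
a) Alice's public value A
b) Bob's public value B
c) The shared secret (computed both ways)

Step 1: A = g^a mod p = 4^8 mod 23 = 9.
Step 2: B = g^b mod p = 4^9 mod 23 = 13.
Step 3: Alice computes s = B^a mod p = 13^8 mod 23 = 2.
Step 4: Bob computes s = A^b mod p = 9^9 mod 23 = 2.
Both sides agree: shared secret = 2.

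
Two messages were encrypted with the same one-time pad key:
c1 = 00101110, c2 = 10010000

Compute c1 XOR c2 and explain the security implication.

Step 1: c1 XOR c2 = (m1 XOR k) XOR (m2 XOR k).
Step 2: By XOR associativity/commutativity: = m1 XOR m2 XOR k XOR k = m1 XOR m2.
Step 3: 00101110 XOR 10010000 = 10111110 = 190.
Step 4: The key cancels out! An attacker learns m1 XOR m2 = 190, revealing the relationship between plaintexts.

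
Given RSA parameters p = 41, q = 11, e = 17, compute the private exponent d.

Step 1: n = 41 * 11 = 451.
Step 2: phi(n) = 40 * 10 = 400.
Step 3: Find d such that 17 * d = 1 (mod 400).
Step 4: d = 17^(-1) mod 400 = 353.
Verification: 17 * 353 = 6001 = 15 * 400 + 1.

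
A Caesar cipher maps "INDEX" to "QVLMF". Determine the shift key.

Step 1: Compare first letters: I (position 8) -> Q (position 16).
Step 2: Shift = (16 - 8) mod 26 = 8.
The shift value is 8.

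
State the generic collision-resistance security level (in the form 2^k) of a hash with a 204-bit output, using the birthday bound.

Step 1: The birthday paradox gives collision probability ~50% after sqrt(2^n) = 2^(n/2) hashes.
Step 2: For 204-bit output: 2^(204/2) = 2^102.
Step 3: Approximately 2^102 hash computations needed.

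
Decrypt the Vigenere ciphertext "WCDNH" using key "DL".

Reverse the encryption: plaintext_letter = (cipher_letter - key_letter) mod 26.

Step 1: Extend key: DLDLD
Step 2: Decrypt each letter (c - k) mod 26:
  W(22) - D(3) = (22-3) mod 26 = 19 = T
  C(2) - L(11) = (2-11) mod 26 = 17 = R
  D(3) - D(3) = (3-3) mod 26 = 0 = A
  N(13) - L(11) = (13-11) mod 26 = 2 = C
  H(7) - D(3) = (7-3) mod 26 = 4 = E
Plaintext: TRACE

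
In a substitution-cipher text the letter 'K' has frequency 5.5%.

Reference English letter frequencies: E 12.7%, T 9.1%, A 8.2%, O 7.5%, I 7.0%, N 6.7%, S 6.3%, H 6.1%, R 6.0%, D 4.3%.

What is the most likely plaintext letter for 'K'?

Step 1: The observed frequency is 5.5%.
Step 2: Compare with English frequencies:
  E: 12.7% (difference: 7.2%)
  T: 9.1% (difference: 3.6%)
  A: 8.2% (difference: 2.7%)
  O: 7.5% (difference: 2.0%)
  I: 7.0% (difference: 1.5%)
  N: 6.7% (difference: 1.2%)
  S: 6.3% (difference: 0.8%)
  H: 6.1% (difference: 0.6%)
  R: 6.0% (difference: 0.5%) <-- closest
  D: 4.3% (difference: 1.2%)
Step 3: 'K' most likely represents 'R' (frequency 6.0%).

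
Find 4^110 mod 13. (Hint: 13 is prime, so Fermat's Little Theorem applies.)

Step 1: Since 13 is prime, by Fermat's Little Theorem: 4^12 = 1 (mod 13).
Step 2: Reduce exponent: 110 mod 12 = 2.
Step 3: So 4^110 = 4^2 (mod 13).
Step 4: 4^2 mod 13 = 3.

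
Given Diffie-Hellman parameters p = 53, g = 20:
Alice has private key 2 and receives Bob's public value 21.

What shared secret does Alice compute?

Step 1: s = B^a mod p = 21^2 mod 53.
  21^1 mod 53 = 21
  21^2 mod 53 = (21 * 21) mod 53 = 17
Result: shared secret = 17.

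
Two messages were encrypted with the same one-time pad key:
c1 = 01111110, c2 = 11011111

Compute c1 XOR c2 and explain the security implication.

Step 1: c1 XOR c2 = (m1 XOR k) XOR (m2 XOR k).
Step 2: By XOR associativity/commutativity: = m1 XOR m2 XOR k XOR k = m1 XOR m2.
Step 3: 01111110 XOR 11011111 = 10100001 = 161.
Step 4: The key cancels out! An attacker learns m1 XOR m2 = 161, revealing the relationship between plaintexts.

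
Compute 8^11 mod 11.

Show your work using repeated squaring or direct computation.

Step 1: Compute 8^11 mod 11 step by step, reducing modulo 11 at each step.
  8^1 mod 11 = 8
  8^2 mod 11 = (8 * 8) mod 11 = 9
  8^3 mod 11 = (9 * 8) mod 11 = 6
  8^4 mod 11 = (6 * 8) mod 11 = 4
  8^5 mod 11 = (4 * 8) mod 11 = 10
  8^6 mod 11 = (10 * 8) mod 11 = 3
  8^7 mod 11 = (3 * 8) mod 11 = 2
  8^8 mod 11 = (2 * 8) mod 11 = 5
  8^9 mod 11 = (5 * 8) mod 11 = 7
  8^10 mod 11 = (7 * 8) mod 11 = 1
  8^11 mod 11 = (1 * 8) mod 11 = 8
Step 2: Result = 8.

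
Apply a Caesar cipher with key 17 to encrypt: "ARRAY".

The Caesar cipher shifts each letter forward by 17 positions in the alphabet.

Step 1: For each letter, shift forward by 17 positions (mod 26).
  A (position 0) -> position (0+17) mod 26 = 17 -> R
  R (position 17) -> position (17+17) mod 26 = 8 -> I
  R (position 17) -> position (17+17) mod 26 = 8 -> I
  A (position 0) -> position (0+17) mod 26 = 17 -> R
  Y (position 24) -> position (24+17) mod 26 = 15 -> P
Result: RIIRP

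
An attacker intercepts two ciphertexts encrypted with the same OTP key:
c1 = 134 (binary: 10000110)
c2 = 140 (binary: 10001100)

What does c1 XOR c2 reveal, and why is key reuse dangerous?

Step 1: c1 XOR c2 = (m1 XOR k) XOR (m2 XOR k).
Step 2: By XOR associativity/commutativity: = m1 XOR m2 XOR k XOR k = m1 XOR m2.
Step 3: 10000110 XOR 10001100 = 00001010 = 10.
Step 4: The key cancels out! An attacker learns m1 XOR m2 = 10, revealing the relationship between plaintexts.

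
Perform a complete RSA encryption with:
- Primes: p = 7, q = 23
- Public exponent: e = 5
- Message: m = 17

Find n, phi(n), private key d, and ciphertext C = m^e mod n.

Step 1: n = 7 * 23 = 161.
Step 2: phi(n) = (7-1)(23-1) = 6 * 22 = 132.
Step 3: Find d = 5^(-1) mod 132 = 53.
  Verify: 5 * 53 = 265 = 1 (mod 132).
Step 4: C = 17^5 mod 161 = 159.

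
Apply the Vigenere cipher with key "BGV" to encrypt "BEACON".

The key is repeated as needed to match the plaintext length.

Step 1: Repeat key to match plaintext length:
  Plaintext: BEACON
  Key:       BGVBGV
Step 2: Encrypt each letter:
  B(1) + B(1) = (1+1) mod 26 = 2 = C
  E(4) + G(6) = (4+6) mod 26 = 10 = K
  A(0) + V(21) = (0+21) mod 26 = 21 = V
  C(2) + B(1) = (2+1) mod 26 = 3 = D
  O(14) + G(6) = (14+6) mod 26 = 20 = U
  N(13) + V(21) = (13+21) mod 26 = 8 = I
Ciphertext: CKVDUI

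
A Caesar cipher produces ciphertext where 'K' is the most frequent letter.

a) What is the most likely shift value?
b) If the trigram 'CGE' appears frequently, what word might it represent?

Step 1: In English, 'E' is the most frequent letter (12.7%).
Step 2: The most frequent ciphertext letter is 'K' (position 10).
Step 3: Shift = (10 - 4) mod 26 = 6.
Step 4: Decrypt 'CGE' by shifting back 6:
  C -> W
  G -> A
  E -> Y
Step 5: 'CGE' decrypts to 'WAY'.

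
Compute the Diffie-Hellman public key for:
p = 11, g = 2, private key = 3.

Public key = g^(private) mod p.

Step 1: A = g^a mod p = 2^3 mod 11.
  2^1 mod 11 = 2
  2^2 mod 11 = (2 * 2) mod 11 = 4
  2^3 mod 11 = (4 * 2) mod 11 = 8
Result: A = 8.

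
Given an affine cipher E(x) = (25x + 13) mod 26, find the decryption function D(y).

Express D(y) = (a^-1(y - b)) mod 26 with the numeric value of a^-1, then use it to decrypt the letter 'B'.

Step 1: Find a^-1, the modular inverse of 25 mod 26.
Step 2: We need 25 * a^-1 = 1 (mod 26).
Step 3: 25 * 25 = 625 = 24 * 26 + 1, so a^-1 = 25.
Step 4: D(y) = 25(y - 13) mod 26.
Step 5: Apply to 'B' (y = 1): D(1) = 25 * (1 - 13) mod 26 = 25 * -12 mod 26 = 12 -> 'M'.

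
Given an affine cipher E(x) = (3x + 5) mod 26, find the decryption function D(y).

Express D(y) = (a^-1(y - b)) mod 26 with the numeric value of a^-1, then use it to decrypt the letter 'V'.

Step 1: Find a^-1, the modular inverse of 3 mod 26.
Step 2: We need 3 * a^-1 = 1 (mod 26).
Step 3: 3 * 9 = 27 = 1 * 26 + 1, so a^-1 = 9.
Step 4: D(y) = 9(y - 5) mod 26.
Step 5: Apply to 'V' (y = 21): D(21) = 9 * (21 - 5) mod 26 = 9 * 16 mod 26 = 14 -> 'O'.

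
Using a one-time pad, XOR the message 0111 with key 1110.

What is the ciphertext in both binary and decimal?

Step 1: Write out the XOR operation bit by bit:
  Message: 0111
  Key:     1110
  XOR:     1001
Step 2: Convert to decimal: 1001 = 9.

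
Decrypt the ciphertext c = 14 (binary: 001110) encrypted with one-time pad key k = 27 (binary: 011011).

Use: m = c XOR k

Step 1: XOR ciphertext with key:
  Ciphertext: 001110
  Key:        011011
  XOR:        010101
Step 2: Plaintext = 010101 = 21 in decimal.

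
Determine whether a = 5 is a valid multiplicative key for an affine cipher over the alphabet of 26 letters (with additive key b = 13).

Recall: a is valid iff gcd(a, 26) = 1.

Step 1: Compute gcd(5, 26).
Step 2: gcd(5, 26) = 1.
Since gcd = 1, 5 is coprime with 26, so it is a valid key.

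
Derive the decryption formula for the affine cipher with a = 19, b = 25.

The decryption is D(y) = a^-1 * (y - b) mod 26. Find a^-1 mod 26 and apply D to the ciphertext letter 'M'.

Step 1: Find a^-1, the modular inverse of 19 mod 26.
Step 2: We need 19 * a^-1 = 1 (mod 26).
Step 3: 19 * 11 = 209 = 8 * 26 + 1, so a^-1 = 11.
Step 4: D(y) = 11(y - 25) mod 26.
Step 5: Apply to 'M' (y = 12): D(12) = 11 * (12 - 25) mod 26 = 11 * -13 mod 26 = 13 -> 'N'.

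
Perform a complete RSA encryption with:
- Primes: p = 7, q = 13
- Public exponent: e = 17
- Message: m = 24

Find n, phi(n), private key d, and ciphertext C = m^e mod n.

Step 1: n = 7 * 13 = 91.
Step 2: phi(n) = (7-1)(13-1) = 6 * 12 = 72.
Step 3: Find d = 17^(-1) mod 72 = 17.
  Verify: 17 * 17 = 289 = 1 (mod 72).
Step 4: C = 24^17 mod 91 = 33.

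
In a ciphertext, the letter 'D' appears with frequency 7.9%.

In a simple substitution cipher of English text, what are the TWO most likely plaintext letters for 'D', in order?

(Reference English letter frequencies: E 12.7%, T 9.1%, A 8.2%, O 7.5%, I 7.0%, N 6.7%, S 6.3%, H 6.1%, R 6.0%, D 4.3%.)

Step 1: Observed frequency of 'D' is 7.9%.
Step 2: Compute distances to each reference frequency and sort:
  A (8.2%): difference = 0.3% <-- BEST
  O (7.5%): difference = 0.4% <-- RUNNER-UP
  I (7.0%): difference = 0.9%
  T (9.1%): difference = 1.2%
  N (6.7%): difference = 1.2%
Step 3: Most likely is 'A' (8.2%, diff 0.3%); second most likely is 'O' (7.5%, diff 0.4%).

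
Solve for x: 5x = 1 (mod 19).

Step 1: We need x such that 5 * x = 1 (mod 19).
Step 2: Using the extended Euclidean algorithm or trial:
  5 * 4 = 20 = 1 * 19 + 1.
Step 3: Since 20 mod 19 = 1, the inverse is x = 4.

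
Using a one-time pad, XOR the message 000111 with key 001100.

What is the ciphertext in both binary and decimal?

Step 1: Write out the XOR operation bit by bit:
  Message: 000111
  Key:     001100
  XOR:     001011
Step 2: Convert to decimal: 001011 = 11.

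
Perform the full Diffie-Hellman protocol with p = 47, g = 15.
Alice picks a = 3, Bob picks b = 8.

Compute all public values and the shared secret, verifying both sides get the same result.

Step 1: A = g^a mod p = 15^3 mod 47 = 38.
Step 2: B = g^b mod p = 15^8 mod 47 = 36.
Step 3: Alice computes s = B^a mod p = 36^3 mod 47 = 32.
Step 4: Bob computes s = A^b mod p = 38^8 mod 47 = 32.
Both sides agree: shared secret = 32.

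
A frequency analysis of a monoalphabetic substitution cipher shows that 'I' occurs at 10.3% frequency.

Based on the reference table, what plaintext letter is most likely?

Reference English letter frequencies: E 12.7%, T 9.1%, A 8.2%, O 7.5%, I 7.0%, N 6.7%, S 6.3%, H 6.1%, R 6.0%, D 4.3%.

Step 1: The observed frequency is 10.3%.
Step 2: Compare with English frequencies:
  E: 12.7% (difference: 2.4%)
  T: 9.1% (difference: 1.2%) <-- closest
  A: 8.2% (difference: 2.1%)
  O: 7.5% (difference: 2.8%)
  I: 7.0% (difference: 3.3%)
  N: 6.7% (difference: 3.6%)
  S: 6.3% (difference: 4.0%)
  H: 6.1% (difference: 4.2%)
  R: 6.0% (difference: 4.3%)
  D: 4.3% (difference: 6.0%)
Step 3: 'I' most likely represents 'T' (frequency 9.1%).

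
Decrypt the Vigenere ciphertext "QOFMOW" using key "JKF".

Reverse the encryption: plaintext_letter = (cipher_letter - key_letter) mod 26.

Step 1: Extend key: JKFJKF
Step 2: Decrypt each letter (c - k) mod 26:
  Q(16) - J(9) = (16-9) mod 26 = 7 = H
  O(14) - K(10) = (14-10) mod 26 = 4 = E
  F(5) - F(5) = (5-5) mod 26 = 0 = A
  M(12) - J(9) = (12-9) mod 26 = 3 = D
  O(14) - K(10) = (14-10) mod 26 = 4 = E
  W(22) - F(5) = (22-5) mod 26 = 17 = R
Plaintext: HEADER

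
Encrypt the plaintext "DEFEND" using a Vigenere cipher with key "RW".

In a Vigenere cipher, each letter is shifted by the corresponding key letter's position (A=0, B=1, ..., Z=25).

Step 1: Repeat key to match plaintext length:
  Plaintext: DEFEND
  Key:       RWRWRW
Step 2: Encrypt each letter:
  D(3) + R(17) = (3+17) mod 26 = 20 = U
  E(4) + W(22) = (4+22) mod 26 = 0 = A
  F(5) + R(17) = (5+17) mod 26 = 22 = W
  E(4) + W(22) = (4+22) mod 26 = 0 = A
  N(13) + R(17) = (13+17) mod 26 = 4 = E
  D(3) + W(22) = (3+22) mod 26 = 25 = Z
Ciphertext: UAWAEZ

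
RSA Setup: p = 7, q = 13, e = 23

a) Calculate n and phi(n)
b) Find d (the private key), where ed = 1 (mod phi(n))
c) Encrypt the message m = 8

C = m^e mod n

Step 1: n = 7 * 13 = 91.
Step 2: phi(n) = (7-1)(13-1) = 6 * 12 = 72.
Step 3: Find d = 23^(-1) mod 72 = 47.
  Verify: 23 * 47 = 1081 = 1 (mod 72).
Step 4: C = 8^23 mod 91 = 57.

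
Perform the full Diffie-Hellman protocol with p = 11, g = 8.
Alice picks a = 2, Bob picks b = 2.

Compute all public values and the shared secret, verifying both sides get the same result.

Step 1: A = g^a mod p = 8^2 mod 11 = 9.
Step 2: B = g^b mod p = 8^2 mod 11 = 9.
Step 3: Alice computes s = B^a mod p = 9^2 mod 11 = 4.
Step 4: Bob computes s = A^b mod p = 9^2 mod 11 = 4.
Both sides agree: shared secret = 4.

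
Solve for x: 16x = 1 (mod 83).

Step 1: We need x such that 16 * x = 1 (mod 83).
Step 2: Using the extended Euclidean algorithm or trial:
  16 * 26 = 416 = 5 * 83 + 1.
Step 3: Since 416 mod 83 = 1, the inverse is x = 26.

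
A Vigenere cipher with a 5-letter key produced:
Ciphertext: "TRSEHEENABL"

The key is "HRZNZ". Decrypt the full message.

Step 1: Key 'HRZNZ' has length 5. Extended key: HRZNZHRZNZH
Step 2: Decrypt each position:
  T(19) - H(7) = 12 = M
  R(17) - R(17) = 0 = A
  S(18) - Z(25) = 19 = T
  E(4) - N(13) = 17 = R
  H(7) - Z(25) = 8 = I
  E(4) - H(7) = 23 = X
  E(4) - R(17) = 13 = N
  N(13) - Z(25) = 14 = O
  A(0) - N(13) = 13 = N
  B(1) - Z(25) = 2 = C
  L(11) - H(7) = 4 = E
Plaintext: MATRIXNONCE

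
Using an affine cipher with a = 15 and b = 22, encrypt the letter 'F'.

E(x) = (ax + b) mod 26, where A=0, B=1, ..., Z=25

Step 1: Convert 'F' to number: x = 5.
Step 2: E(5) = (15 * 5 + 22) mod 26 = 97 mod 26 = 19.
Step 3: Convert 19 back to letter: T.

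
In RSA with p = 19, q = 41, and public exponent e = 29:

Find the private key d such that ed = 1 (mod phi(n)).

Step 1: n = 19 * 41 = 779.
Step 2: phi(n) = 18 * 40 = 720.
Step 3: Find d such that 29 * d = 1 (mod 720).
Step 4: d = 29^(-1) mod 720 = 149.
Verification: 29 * 149 = 4321 = 6 * 720 + 1.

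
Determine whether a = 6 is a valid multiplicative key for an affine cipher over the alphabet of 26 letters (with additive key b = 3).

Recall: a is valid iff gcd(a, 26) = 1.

Step 1: Compute gcd(6, 26).
Step 2: gcd(6, 26) = 2.
Since gcd = 2 != 1, 6 shares a common factor with 26, so it cannot be used.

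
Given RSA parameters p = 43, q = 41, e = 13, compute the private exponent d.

Step 1: n = 43 * 41 = 1763.
Step 2: phi(n) = 42 * 40 = 1680.
Step 3: Find d such that 13 * d = 1 (mod 1680).
Step 4: d = 13^(-1) mod 1680 = 517.
Verification: 13 * 517 = 6721 = 4 * 1680 + 1.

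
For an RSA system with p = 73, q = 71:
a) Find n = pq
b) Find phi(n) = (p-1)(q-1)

Step 1: n = p * q = 73 * 71 = 5183.
Step 2: phi(n) = (p-1)(q-1) = 72 * 70 = 5040.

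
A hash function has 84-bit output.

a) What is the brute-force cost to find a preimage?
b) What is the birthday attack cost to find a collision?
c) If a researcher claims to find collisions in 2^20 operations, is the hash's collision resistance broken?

Step 1: Preimage resistance requires brute-force of 2^84 operations.
Step 2: Collision resistance (birthday bound) = 2^(84/2) = 2^42.
Step 3: The claimed attack costs 2^20 operations.
Step 4: Since 2^20 < 2^42, the claimed attack beats the generic birthday bound, so collision resistance is broken.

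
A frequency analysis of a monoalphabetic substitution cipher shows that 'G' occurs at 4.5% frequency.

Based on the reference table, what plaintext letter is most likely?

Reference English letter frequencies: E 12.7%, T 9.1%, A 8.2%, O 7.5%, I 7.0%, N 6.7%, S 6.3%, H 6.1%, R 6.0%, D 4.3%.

Step 1: The observed frequency is 4.5%.
Step 2: Compare with English frequencies:
  E: 12.7% (difference: 8.2%)
  T: 9.1% (difference: 4.6%)
  A: 8.2% (difference: 3.7%)
  O: 7.5% (difference: 3.0%)
  I: 7.0% (difference: 2.5%)
  N: 6.7% (difference: 2.2%)
  S: 6.3% (difference: 1.8%)
  H: 6.1% (difference: 1.6%)
  R: 6.0% (difference: 1.5%)
  D: 4.3% (difference: 0.2%) <-- closest
Step 3: 'G' most likely represents 'D' (frequency 4.3%).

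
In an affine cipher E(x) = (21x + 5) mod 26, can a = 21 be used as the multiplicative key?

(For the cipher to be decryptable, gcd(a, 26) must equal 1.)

Step 1: Compute gcd(21, 26).
Step 2: gcd(21, 26) = 1.
Since gcd = 1, 21 is coprime with 26, so it is a valid key.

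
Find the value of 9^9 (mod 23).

Step 1: Compute 9^9 mod 23 step by step, reducing modulo 23 at each step.
  9^1 mod 23 = 9
  9^2 mod 23 = (9 * 9) mod 23 = 12
  9^3 mod 23 = (12 * 9) mod 23 = 16
  9^4 mod 23 = (16 * 9) mod 23 = 6
  9^5 mod 23 = (6 * 9) mod 23 = 8
  9^6 mod 23 = (8 * 9) mod 23 = 3
  9^7 mod 23 = (3 * 9) mod 23 = 4
  9^8 mod 23 = (4 * 9) mod 23 = 13
  9^9 mod 23 = (13 * 9) mod 23 = 2
Step 2: Result = 2.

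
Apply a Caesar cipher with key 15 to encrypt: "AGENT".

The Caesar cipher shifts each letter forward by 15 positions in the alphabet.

Step 1: For each letter, shift forward by 15 positions (mod 26).
  A (position 0) -> position (0+15) mod 26 = 15 -> P
  G (position 6) -> position (6+15) mod 26 = 21 -> V
  E (position 4) -> position (4+15) mod 26 = 19 -> T
  N (position 13) -> position (13+15) mod 26 = 2 -> C
  T (position 19) -> position (19+15) mod 26 = 8 -> I
Result: PVTCI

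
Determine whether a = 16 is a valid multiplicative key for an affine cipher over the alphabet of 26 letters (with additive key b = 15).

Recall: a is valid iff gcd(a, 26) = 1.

Step 1: Compute gcd(16, 26).
Step 2: gcd(16, 26) = 2.
Since gcd = 2 != 1, 16 shares a common factor with 26, so it cannot be used.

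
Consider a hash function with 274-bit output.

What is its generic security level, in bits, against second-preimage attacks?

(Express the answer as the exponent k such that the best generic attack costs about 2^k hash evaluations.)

Step 1: The hash has a 274-bit output.
Step 2: Second-preimage resistance means: given a specific input x, it should be infeasible to find a different y with h(y) = h(x).
With a 274-bit output, a generic search for a second preimage costs about 2^274 evaluations (each trial matches the fixed target with probability 2^-274).
Step 3: Security level = 274 bits.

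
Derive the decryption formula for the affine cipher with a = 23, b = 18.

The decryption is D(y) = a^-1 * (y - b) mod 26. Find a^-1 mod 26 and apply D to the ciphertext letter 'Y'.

Step 1: Find a^-1, the modular inverse of 23 mod 26.
Step 2: We need 23 * a^-1 = 1 (mod 26).
Step 3: 23 * 17 = 391 = 15 * 26 + 1, so a^-1 = 17.
Step 4: D(y) = 17(y - 18) mod 26.
Step 5: Apply to 'Y' (y = 24): D(24) = 17 * (24 - 18) mod 26 = 17 * 6 mod 26 = 24 -> 'Y'.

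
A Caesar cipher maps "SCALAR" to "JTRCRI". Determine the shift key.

Step 1: Compare first letters: S (position 18) -> J (position 9).
Step 2: Shift = (9 - 18) mod 26 = 17.
The shift value is 17.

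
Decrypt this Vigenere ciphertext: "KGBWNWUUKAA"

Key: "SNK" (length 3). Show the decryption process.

Step 1: Key 'SNK' has length 3. Extended key: SNKSNKSNKSN
Step 2: Decrypt each position:
  K(10) - S(18) = 18 = S
  G(6) - N(13) = 19 = T
  B(1) - K(10) = 17 = R
  W(22) - S(18) = 4 = E
  N(13) - N(13) = 0 = A
  W(22) - K(10) = 12 = M
  U(20) - S(18) = 2 = C
  U(20) - N(13) = 7 = H
  K(10) - K(10) = 0 = A
  A(0) - S(18) = 8 = I
  A(0) - N(13) = 13 = N
Plaintext: STREAMCHAIN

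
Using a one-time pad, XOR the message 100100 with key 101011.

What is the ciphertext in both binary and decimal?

Step 1: Write out the XOR operation bit by bit:
  Message: 100100
  Key:     101011
  XOR:     001111
Step 2: Convert to decimal: 001111 = 15.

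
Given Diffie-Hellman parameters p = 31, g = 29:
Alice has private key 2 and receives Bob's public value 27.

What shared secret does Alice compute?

Step 1: s = B^a mod p = 27^2 mod 31.
  27^1 mod 31 = 27
  27^2 mod 31 = (27 * 27) mod 31 = 16
Result: shared secret = 16.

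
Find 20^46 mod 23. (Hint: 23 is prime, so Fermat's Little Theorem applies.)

Step 1: Since 23 is prime, by Fermat's Little Theorem: 20^22 = 1 (mod 23).
Step 2: Reduce exponent: 46 mod 22 = 2.
Step 3: So 20^46 = 20^2 (mod 23).
Step 4: 20^2 mod 23 = 9.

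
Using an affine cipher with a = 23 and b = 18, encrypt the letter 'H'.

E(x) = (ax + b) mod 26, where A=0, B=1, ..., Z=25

Step 1: Convert 'H' to number: x = 7.
Step 2: E(7) = (23 * 7 + 18) mod 26 = 179 mod 26 = 23.
Step 3: Convert 23 back to letter: X.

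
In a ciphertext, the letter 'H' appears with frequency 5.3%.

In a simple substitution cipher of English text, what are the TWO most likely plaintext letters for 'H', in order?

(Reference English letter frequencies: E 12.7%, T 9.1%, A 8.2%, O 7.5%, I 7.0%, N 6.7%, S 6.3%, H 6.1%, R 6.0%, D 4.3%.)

Step 1: Observed frequency of 'H' is 5.3%.
Step 2: Compute distances to each reference frequency and sort:
  R (6.0%): difference = 0.7% <-- BEST
  H (6.1%): difference = 0.8% <-- RUNNER-UP
  S (6.3%): difference = 1.0%
  D (4.3%): difference = 1.0%
  N (6.7%): difference = 1.4%
Step 3: Most likely is 'R' (6.0%, diff 0.7%); second most likely is 'H' (6.1%, diff 0.8%).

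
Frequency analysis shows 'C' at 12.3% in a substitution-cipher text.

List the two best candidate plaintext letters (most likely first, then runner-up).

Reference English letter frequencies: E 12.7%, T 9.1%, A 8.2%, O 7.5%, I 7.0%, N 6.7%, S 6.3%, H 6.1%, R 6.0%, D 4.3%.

Step 1: Observed frequency of 'C' is 12.3%.
Step 2: Compute distances to each reference frequency and sort:
  E (12.7%): difference = 0.4% <-- BEST
  T (9.1%): difference = 3.2% <-- RUNNER-UP
  A (8.2%): difference = 4.1%
  O (7.5%): difference = 4.8%
  I (7.0%): difference = 5.3%
Step 3: Most likely is 'E' (12.7%, diff 0.4%); second most likely is 'T' (9.1%, diff 3.2%).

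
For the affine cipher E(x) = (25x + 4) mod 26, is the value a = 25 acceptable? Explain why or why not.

Step 1: Compute gcd(25, 26).
Step 2: gcd(25, 26) = 1.
Since gcd = 1, 25 is coprime with 26, so it is a valid key.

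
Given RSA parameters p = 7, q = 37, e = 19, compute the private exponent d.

Step 1: n = 7 * 37 = 259.
Step 2: phi(n) = 6 * 36 = 216.
Step 3: Find d such that 19 * d = 1 (mod 216).
Step 4: d = 19^(-1) mod 216 = 91.
Verification: 19 * 91 = 1729 = 8 * 216 + 1.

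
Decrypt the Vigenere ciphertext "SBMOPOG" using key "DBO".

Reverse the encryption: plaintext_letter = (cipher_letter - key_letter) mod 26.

Step 1: Extend key: DBODBOD
Step 2: Decrypt each letter (c - k) mod 26:
  S(18) - D(3) = (18-3) mod 26 = 15 = P
  B(1) - B(1) = (1-1) mod 26 = 0 = A
  M(12) - O(14) = (12-14) mod 26 = 24 = Y
  O(14) - D(3) = (14-3) mod 26 = 11 = L
  P(15) - B(1) = (15-1) mod 26 = 14 = O
  O(14) - O(14) = (14-14) mod 26 = 0 = A
  G(6) - D(3) = (6-3) mod 26 = 3 = D
Plaintext: PAYLOAD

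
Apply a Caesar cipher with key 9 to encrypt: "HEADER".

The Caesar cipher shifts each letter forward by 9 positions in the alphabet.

Step 1: For each letter, shift forward by 9 positions (mod 26).
  H (position 7) -> position (7+9) mod 26 = 16 -> Q
  E (position 4) -> position (4+9) mod 26 = 13 -> N
  A (position 0) -> position (0+9) mod 26 = 9 -> J
  D (position 3) -> position (3+9) mod 26 = 12 -> M
  E (position 4) -> position (4+9) mod 26 = 13 -> N
  R (position 17) -> position (17+9) mod 26 = 0 -> A
Result: QNJMNA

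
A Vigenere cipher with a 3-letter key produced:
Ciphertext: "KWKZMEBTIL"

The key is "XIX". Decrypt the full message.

Step 1: Key 'XIX' has length 3. Extended key: XIXXIXXIXX
Step 2: Decrypt each position:
  K(10) - X(23) = 13 = N
  W(22) - I(8) = 14 = O
  K(10) - X(23) = 13 = N
  Z(25) - X(23) = 2 = C
  M(12) - I(8) = 4 = E
  E(4) - X(23) = 7 = H
  B(1) - X(23) = 4 = E
  T(19) - I(8) = 11 = L
  I(8) - X(23) = 11 = L
  L(11) - X(23) = 14 = O
Plaintext: NONCEHELLO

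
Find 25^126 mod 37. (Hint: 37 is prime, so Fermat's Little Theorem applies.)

Step 1: Since 37 is prime, by Fermat's Little Theorem: 25^36 = 1 (mod 37).
Step 2: Reduce exponent: 126 mod 36 = 18.
Step 3: So 25^126 = 25^18 (mod 37).
Step 4: 25^18 mod 37 = 1.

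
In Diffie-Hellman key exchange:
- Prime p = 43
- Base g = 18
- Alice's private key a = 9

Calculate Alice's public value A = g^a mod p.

Step 1: A = g^a mod p = 18^9 mod 43.
  18^1 mod 43 = 18
  18^2 mod 43 = (18 * 18) mod 43 = 23
  18^3 mod 43 = (23 * 18) mod 43 = 27
  18^4 mod 43 = (27 * 18) mod 43 = 13
  18^5 mod 43 = (13 * 18) mod 43 = 19
  18^6 mod 43 = (19 * 18) mod 43 = 41
  18^7 mod 43 = (41 * 18) mod 43 = 7
  18^8 mod 43 = (7 * 18) mod 43 = 40
  18^9 mod 43 = (40 * 18) mod 43 = 32
Result: A = 32.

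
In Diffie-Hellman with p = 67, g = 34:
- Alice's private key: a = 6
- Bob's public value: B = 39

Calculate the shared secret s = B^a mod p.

Step 1: s = B^a mod p = 39^6 mod 67.
  39^1 mod 67 = 39
  39^2 mod 67 = (39 * 39) mod 67 = 47
  39^3 mod 67 = (47 * 39) mod 67 = 24
  39^4 mod 67 = (24 * 39) mod 67 = 65
  39^5 mod 67 = (65 * 39) mod 67 = 56
  39^6 mod 67 = (56 * 39) mod 67 = 40
Result: shared secret = 40.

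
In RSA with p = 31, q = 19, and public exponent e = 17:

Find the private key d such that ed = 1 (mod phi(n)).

Step 1: n = 31 * 19 = 589.
Step 2: phi(n) = 30 * 18 = 540.
Step 3: Find d such that 17 * d = 1 (mod 540).
Step 4: d = 17^(-1) mod 540 = 413.
Verification: 17 * 413 = 7021 = 13 * 540 + 1.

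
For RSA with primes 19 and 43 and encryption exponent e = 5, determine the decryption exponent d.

Step 1: n = 19 * 43 = 817.
Step 2: phi(n) = 18 * 42 = 756.
Step 3: Find d such that 5 * d = 1 (mod 756).
Step 4: d = 5^(-1) mod 756 = 605.
Verification: 5 * 605 = 3025 = 4 * 756 + 1.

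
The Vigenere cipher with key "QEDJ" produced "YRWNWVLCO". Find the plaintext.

Step 1: Extend key: QEDJQEDJQ
Step 2: Decrypt each letter (c - k) mod 26:
  Y(24) - Q(16) = (24-16) mod 26 = 8 = I
  R(17) - E(4) = (17-4) mod 26 = 13 = N
  W(22) - D(3) = (22-3) mod 26 = 19 = T
  N(13) - J(9) = (13-9) mod 26 = 4 = E
  W(22) - Q(16) = (22-16) mod 26 = 6 = G
  V(21) - E(4) = (21-4) mod 26 = 17 = R
  L(11) - D(3) = (11-3) mod 26 = 8 = I
  C(2) - J(9) = (2-9) mod 26 = 19 = T
  O(14) - Q(16) = (14-16) mod 26 = 24 = Y
Plaintext: INTEGRITY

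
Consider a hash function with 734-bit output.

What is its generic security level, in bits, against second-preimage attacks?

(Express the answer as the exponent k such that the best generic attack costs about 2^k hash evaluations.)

Step 1: The hash has a 734-bit output.
Step 2: Second-preimage resistance means: given a specific input x, it should be infeasible to find a different y with h(y) = h(x).
With a 734-bit output, a generic search for a second preimage costs about 2^734 evaluations (each trial matches the fixed target with probability 2^-734).
Step 3: Security level = 734 bits.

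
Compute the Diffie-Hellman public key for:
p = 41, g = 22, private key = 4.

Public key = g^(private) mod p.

Step 1: A = g^a mod p = 22^4 mod 41.
  22^1 mod 41 = 22
  22^2 mod 41 = (22 * 22) mod 41 = 33
  22^3 mod 41 = (33 * 22) mod 41 = 29
  22^4 mod 41 = (29 * 22) mod 41 = 23
Result: A = 23.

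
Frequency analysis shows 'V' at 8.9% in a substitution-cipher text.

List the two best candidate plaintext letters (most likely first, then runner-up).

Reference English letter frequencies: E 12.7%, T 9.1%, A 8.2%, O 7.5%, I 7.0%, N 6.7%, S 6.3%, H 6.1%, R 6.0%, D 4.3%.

Step 1: Observed frequency of 'V' is 8.9%.
Step 2: Compute distances to each reference frequency and sort:
  T (9.1%): difference = 0.2% <-- BEST
  A (8.2%): difference = 0.7% <-- RUNNER-UP
  O (7.5%): difference = 1.4%
  I (7.0%): difference = 1.9%
  N (6.7%): difference = 2.2%
Step 3: Most likely is 'T' (9.1%, diff 0.2%); second most likely is 'A' (8.2%, diff 0.7%).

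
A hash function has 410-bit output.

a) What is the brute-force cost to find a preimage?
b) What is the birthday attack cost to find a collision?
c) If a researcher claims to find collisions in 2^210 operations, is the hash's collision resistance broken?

Step 1: Preimage resistance requires brute-force of 2^410 operations.
Step 2: Collision resistance (birthday bound) = 2^(410/2) = 2^205.
Step 3: The claimed attack costs 2^210 operations.
Step 4: Since 2^210 >= 2^205, the claimed attack is no faster than the generic birthday attack, so this does not break collision resistance.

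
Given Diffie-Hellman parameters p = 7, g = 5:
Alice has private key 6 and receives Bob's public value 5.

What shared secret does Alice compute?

Step 1: s = B^a mod p = 5^6 mod 7.
  5^1 mod 7 = 5
  5^2 mod 7 = (5 * 5) mod 7 = 4
  5^3 mod 7 = (4 * 5) mod 7 = 6
  5^4 mod 7 = (6 * 5) mod 7 = 2
  5^5 mod 7 = (2 * 5) mod 7 = 3
  5^6 mod 7 = (3 * 5) mod 7 = 1
Result: shared secret = 1.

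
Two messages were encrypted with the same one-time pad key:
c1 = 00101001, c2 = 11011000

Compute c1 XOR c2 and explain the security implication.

Step 1: c1 XOR c2 = (m1 XOR k) XOR (m2 XOR k).
Step 2: By XOR associativity/commutativity: = m1 XOR m2 XOR k XOR k = m1 XOR m2.
Step 3: 00101001 XOR 11011000 = 11110001 = 241.
Step 4: The key cancels out! An attacker learns m1 XOR m2 = 241, revealing the relationship between plaintexts.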